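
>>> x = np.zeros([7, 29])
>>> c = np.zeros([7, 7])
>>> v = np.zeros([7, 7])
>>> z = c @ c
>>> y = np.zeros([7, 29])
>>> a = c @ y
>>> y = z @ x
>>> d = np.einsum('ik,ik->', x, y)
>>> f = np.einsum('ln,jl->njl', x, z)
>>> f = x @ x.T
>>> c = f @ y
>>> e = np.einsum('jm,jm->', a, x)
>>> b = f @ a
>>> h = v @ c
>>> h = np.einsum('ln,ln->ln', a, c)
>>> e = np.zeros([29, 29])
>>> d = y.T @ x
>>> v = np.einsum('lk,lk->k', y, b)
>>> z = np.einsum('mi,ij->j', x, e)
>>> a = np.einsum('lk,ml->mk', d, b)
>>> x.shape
(7, 29)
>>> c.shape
(7, 29)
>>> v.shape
(29,)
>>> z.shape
(29,)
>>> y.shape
(7, 29)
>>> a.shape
(7, 29)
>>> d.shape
(29, 29)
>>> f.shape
(7, 7)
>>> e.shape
(29, 29)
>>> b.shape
(7, 29)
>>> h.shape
(7, 29)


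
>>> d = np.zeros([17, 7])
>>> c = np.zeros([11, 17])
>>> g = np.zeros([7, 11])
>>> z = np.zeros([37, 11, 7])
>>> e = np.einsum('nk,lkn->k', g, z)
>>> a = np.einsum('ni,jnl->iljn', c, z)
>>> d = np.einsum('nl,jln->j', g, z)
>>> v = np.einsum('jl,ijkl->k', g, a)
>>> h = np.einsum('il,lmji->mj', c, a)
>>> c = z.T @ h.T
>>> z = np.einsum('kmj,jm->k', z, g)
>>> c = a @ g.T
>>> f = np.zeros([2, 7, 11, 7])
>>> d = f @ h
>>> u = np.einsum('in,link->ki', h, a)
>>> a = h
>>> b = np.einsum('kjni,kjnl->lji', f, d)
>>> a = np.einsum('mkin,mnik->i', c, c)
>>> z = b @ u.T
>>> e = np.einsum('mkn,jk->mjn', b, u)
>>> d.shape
(2, 7, 11, 37)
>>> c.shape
(17, 7, 37, 7)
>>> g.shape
(7, 11)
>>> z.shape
(37, 7, 11)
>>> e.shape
(37, 11, 7)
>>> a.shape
(37,)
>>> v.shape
(37,)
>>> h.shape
(7, 37)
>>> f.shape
(2, 7, 11, 7)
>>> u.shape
(11, 7)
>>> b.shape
(37, 7, 7)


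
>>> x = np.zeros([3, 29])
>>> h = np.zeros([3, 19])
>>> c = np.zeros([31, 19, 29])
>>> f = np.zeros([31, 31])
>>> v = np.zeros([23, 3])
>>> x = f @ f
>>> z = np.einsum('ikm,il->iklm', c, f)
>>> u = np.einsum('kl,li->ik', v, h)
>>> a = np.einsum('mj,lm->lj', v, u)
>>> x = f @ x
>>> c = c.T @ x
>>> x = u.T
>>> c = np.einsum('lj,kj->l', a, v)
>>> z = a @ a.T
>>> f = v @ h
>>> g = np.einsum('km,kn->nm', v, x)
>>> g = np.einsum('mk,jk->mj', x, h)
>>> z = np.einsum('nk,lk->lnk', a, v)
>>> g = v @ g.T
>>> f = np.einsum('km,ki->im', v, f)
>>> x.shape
(23, 19)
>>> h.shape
(3, 19)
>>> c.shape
(19,)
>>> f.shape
(19, 3)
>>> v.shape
(23, 3)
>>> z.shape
(23, 19, 3)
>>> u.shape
(19, 23)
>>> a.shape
(19, 3)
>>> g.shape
(23, 23)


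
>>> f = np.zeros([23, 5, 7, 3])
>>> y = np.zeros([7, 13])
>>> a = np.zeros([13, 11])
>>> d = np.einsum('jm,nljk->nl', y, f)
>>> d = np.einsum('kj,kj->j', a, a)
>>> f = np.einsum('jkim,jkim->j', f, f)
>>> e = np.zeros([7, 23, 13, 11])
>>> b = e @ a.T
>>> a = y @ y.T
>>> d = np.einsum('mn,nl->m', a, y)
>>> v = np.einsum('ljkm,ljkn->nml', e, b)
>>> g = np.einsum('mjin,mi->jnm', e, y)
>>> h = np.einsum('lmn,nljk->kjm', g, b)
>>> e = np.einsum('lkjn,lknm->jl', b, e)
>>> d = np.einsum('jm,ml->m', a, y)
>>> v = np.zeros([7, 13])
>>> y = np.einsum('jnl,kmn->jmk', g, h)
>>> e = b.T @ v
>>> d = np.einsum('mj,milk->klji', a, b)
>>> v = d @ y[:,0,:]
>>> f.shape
(23,)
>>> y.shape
(23, 13, 13)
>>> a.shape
(7, 7)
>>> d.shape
(13, 13, 7, 23)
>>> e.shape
(13, 13, 23, 13)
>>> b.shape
(7, 23, 13, 13)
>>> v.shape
(13, 13, 7, 13)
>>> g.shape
(23, 11, 7)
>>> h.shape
(13, 13, 11)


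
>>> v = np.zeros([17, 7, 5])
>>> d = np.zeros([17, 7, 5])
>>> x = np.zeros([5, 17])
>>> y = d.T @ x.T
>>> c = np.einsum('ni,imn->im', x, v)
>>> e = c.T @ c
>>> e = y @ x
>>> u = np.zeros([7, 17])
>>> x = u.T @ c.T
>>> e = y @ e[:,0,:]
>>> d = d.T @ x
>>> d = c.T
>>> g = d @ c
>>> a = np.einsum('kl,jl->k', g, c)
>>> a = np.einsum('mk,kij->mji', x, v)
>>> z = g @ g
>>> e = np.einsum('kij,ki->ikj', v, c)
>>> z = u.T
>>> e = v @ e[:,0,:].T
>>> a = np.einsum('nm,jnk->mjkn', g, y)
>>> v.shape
(17, 7, 5)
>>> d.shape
(7, 17)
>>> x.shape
(17, 17)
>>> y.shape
(5, 7, 5)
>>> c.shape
(17, 7)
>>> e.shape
(17, 7, 7)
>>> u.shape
(7, 17)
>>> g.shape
(7, 7)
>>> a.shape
(7, 5, 5, 7)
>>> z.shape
(17, 7)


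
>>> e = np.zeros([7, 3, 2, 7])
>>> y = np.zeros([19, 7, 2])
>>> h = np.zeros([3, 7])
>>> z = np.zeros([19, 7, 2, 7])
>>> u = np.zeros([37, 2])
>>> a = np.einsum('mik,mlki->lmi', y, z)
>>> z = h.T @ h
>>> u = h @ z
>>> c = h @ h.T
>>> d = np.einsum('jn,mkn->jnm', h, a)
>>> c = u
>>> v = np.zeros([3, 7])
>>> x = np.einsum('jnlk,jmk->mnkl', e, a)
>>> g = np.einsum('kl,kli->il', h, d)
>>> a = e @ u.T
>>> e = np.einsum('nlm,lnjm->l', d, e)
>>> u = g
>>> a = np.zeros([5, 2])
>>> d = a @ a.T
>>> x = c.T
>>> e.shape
(7,)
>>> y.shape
(19, 7, 2)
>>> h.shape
(3, 7)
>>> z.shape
(7, 7)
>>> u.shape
(7, 7)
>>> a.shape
(5, 2)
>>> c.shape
(3, 7)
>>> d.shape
(5, 5)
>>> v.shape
(3, 7)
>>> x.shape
(7, 3)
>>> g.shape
(7, 7)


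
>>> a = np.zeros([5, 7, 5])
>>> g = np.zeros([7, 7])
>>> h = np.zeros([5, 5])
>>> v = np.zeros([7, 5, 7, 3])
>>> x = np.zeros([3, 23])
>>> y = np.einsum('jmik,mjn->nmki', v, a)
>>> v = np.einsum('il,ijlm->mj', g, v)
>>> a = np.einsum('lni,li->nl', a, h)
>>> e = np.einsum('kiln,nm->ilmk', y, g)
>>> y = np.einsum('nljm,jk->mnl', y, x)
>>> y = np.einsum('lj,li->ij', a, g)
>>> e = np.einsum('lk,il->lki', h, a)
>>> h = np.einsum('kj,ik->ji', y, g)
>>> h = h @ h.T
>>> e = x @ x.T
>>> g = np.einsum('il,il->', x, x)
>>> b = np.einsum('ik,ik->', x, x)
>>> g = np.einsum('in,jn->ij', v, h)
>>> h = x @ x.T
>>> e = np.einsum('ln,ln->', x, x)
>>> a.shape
(7, 5)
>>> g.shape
(3, 5)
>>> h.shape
(3, 3)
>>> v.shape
(3, 5)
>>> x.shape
(3, 23)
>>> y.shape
(7, 5)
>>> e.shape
()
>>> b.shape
()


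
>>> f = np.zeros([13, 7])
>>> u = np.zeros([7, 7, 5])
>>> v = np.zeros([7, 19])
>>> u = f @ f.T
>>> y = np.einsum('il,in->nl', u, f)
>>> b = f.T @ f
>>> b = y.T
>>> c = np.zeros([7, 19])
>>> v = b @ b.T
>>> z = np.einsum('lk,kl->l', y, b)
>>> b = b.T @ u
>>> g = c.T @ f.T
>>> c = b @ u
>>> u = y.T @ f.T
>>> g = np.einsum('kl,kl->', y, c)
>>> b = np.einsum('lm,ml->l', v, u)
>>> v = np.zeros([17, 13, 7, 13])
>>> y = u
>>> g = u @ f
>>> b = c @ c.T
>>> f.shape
(13, 7)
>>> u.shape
(13, 13)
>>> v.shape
(17, 13, 7, 13)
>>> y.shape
(13, 13)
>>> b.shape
(7, 7)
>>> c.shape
(7, 13)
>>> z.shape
(7,)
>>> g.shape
(13, 7)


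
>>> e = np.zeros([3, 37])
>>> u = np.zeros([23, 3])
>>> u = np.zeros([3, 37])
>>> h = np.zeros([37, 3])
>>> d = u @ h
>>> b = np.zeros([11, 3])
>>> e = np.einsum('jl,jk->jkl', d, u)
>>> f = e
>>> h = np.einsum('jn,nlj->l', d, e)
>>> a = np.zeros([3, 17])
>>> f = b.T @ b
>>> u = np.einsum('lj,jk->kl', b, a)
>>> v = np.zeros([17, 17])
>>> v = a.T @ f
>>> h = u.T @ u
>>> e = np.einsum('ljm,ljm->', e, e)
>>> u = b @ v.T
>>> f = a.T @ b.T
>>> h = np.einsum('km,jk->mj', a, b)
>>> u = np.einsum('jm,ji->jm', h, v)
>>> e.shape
()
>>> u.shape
(17, 11)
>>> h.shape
(17, 11)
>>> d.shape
(3, 3)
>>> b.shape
(11, 3)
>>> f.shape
(17, 11)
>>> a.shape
(3, 17)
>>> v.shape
(17, 3)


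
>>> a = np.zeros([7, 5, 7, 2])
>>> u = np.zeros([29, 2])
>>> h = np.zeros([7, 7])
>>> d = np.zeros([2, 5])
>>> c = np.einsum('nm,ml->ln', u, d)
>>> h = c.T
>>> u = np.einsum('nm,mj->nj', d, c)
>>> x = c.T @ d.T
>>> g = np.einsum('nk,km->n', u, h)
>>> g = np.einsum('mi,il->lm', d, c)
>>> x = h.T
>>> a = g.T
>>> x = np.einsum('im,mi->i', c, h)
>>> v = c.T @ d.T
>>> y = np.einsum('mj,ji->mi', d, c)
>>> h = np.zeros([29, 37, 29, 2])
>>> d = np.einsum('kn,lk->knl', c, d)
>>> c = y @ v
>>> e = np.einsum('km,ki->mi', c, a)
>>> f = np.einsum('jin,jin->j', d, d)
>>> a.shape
(2, 29)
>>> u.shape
(2, 29)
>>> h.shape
(29, 37, 29, 2)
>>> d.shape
(5, 29, 2)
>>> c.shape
(2, 2)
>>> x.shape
(5,)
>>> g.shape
(29, 2)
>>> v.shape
(29, 2)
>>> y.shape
(2, 29)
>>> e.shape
(2, 29)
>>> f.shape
(5,)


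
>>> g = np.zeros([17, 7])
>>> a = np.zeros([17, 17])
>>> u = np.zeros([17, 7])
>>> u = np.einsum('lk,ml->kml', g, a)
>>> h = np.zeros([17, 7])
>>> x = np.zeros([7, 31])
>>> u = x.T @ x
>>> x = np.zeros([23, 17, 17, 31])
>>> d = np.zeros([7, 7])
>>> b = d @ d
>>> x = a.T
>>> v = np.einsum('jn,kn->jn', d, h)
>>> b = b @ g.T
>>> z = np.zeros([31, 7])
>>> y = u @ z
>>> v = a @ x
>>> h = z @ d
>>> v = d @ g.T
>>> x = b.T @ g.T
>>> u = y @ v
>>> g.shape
(17, 7)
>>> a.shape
(17, 17)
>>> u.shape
(31, 17)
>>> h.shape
(31, 7)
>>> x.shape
(17, 17)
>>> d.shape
(7, 7)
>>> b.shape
(7, 17)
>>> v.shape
(7, 17)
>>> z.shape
(31, 7)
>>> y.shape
(31, 7)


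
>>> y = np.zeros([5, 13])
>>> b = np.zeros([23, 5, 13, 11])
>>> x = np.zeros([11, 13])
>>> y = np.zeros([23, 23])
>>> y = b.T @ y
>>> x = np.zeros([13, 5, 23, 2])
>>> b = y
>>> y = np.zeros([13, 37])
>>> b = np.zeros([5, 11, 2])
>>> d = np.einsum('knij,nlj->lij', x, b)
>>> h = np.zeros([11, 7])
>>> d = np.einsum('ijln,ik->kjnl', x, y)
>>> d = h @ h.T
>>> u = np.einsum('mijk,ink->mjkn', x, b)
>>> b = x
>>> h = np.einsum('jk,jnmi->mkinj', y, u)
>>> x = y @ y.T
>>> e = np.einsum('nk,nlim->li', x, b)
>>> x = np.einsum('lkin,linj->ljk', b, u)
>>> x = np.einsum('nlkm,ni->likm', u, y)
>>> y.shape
(13, 37)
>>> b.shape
(13, 5, 23, 2)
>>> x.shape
(23, 37, 2, 11)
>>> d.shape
(11, 11)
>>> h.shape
(2, 37, 11, 23, 13)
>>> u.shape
(13, 23, 2, 11)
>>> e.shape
(5, 23)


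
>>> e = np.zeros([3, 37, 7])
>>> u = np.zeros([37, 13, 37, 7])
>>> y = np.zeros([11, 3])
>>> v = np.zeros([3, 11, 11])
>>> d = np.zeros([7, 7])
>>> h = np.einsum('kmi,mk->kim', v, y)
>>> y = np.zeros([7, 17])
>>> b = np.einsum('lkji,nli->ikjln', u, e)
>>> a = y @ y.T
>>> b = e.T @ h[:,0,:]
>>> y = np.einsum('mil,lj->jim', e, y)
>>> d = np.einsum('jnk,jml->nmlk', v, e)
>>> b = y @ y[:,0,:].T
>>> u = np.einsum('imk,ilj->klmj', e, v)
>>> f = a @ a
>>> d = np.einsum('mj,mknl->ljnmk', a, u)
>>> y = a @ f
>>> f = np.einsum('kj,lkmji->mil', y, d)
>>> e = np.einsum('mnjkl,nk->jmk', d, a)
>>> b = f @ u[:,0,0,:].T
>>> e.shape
(37, 11, 7)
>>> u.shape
(7, 11, 37, 11)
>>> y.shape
(7, 7)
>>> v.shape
(3, 11, 11)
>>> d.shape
(11, 7, 37, 7, 11)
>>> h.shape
(3, 11, 11)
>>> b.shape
(37, 11, 7)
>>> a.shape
(7, 7)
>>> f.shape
(37, 11, 11)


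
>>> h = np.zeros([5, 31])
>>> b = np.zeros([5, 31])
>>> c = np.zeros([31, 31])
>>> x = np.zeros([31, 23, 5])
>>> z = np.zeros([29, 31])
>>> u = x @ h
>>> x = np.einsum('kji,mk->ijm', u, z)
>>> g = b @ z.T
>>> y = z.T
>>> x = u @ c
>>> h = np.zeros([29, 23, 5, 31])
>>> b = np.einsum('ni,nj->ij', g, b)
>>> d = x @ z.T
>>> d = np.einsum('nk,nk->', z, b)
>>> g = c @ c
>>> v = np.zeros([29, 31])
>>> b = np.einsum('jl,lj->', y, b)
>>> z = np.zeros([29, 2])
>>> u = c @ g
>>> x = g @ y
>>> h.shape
(29, 23, 5, 31)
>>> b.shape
()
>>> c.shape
(31, 31)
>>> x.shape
(31, 29)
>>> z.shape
(29, 2)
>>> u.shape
(31, 31)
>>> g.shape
(31, 31)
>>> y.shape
(31, 29)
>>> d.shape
()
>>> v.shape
(29, 31)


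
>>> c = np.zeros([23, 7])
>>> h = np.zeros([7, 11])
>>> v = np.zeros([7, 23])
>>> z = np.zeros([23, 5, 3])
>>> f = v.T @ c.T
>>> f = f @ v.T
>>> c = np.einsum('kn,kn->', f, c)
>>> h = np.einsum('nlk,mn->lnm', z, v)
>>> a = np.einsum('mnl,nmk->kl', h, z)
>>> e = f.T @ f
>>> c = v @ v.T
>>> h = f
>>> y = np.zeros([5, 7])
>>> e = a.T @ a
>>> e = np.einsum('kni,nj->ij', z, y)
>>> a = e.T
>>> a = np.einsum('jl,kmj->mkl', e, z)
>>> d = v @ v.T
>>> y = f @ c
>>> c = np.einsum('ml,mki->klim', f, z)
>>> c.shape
(5, 7, 3, 23)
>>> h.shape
(23, 7)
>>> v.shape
(7, 23)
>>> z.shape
(23, 5, 3)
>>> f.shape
(23, 7)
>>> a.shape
(5, 23, 7)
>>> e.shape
(3, 7)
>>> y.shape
(23, 7)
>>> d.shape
(7, 7)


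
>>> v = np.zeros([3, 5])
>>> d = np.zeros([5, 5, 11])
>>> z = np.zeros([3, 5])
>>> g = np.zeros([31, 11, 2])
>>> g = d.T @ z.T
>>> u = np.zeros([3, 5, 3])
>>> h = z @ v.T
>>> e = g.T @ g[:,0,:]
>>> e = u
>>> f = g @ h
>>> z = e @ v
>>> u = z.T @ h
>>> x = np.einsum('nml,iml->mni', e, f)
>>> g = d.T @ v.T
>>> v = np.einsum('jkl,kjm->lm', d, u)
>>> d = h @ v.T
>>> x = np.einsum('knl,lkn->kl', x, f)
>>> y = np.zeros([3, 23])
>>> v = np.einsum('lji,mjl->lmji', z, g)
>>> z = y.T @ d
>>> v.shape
(3, 11, 5, 5)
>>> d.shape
(3, 11)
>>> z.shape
(23, 11)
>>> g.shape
(11, 5, 3)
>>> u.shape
(5, 5, 3)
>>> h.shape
(3, 3)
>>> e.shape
(3, 5, 3)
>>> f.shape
(11, 5, 3)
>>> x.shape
(5, 11)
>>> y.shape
(3, 23)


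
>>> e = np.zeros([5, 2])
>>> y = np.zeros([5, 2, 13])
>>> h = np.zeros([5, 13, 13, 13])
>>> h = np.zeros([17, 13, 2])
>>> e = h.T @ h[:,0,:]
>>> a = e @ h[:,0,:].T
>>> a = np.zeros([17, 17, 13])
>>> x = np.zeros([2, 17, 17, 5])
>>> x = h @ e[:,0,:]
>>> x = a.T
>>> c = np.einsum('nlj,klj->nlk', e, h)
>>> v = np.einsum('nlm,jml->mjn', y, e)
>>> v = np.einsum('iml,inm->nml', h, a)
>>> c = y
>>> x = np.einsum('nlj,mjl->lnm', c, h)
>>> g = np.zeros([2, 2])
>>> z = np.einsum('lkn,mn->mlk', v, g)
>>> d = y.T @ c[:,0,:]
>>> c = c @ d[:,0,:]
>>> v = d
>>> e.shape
(2, 13, 2)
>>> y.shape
(5, 2, 13)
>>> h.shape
(17, 13, 2)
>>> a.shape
(17, 17, 13)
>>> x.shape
(2, 5, 17)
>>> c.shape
(5, 2, 13)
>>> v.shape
(13, 2, 13)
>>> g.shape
(2, 2)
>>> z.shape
(2, 17, 13)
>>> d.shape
(13, 2, 13)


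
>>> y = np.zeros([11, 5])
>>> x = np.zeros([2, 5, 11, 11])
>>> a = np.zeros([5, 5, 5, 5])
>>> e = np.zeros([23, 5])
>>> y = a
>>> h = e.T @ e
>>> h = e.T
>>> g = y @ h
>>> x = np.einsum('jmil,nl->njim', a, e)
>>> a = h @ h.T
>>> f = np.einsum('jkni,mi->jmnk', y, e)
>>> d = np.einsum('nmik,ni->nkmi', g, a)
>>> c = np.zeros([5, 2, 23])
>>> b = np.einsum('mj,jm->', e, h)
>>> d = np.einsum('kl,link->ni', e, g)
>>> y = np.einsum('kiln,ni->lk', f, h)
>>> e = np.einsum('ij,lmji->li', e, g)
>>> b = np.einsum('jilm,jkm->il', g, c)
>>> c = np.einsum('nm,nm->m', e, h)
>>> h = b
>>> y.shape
(5, 5)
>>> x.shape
(23, 5, 5, 5)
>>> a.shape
(5, 5)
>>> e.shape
(5, 23)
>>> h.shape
(5, 5)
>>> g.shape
(5, 5, 5, 23)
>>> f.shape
(5, 23, 5, 5)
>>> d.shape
(5, 5)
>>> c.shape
(23,)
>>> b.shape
(5, 5)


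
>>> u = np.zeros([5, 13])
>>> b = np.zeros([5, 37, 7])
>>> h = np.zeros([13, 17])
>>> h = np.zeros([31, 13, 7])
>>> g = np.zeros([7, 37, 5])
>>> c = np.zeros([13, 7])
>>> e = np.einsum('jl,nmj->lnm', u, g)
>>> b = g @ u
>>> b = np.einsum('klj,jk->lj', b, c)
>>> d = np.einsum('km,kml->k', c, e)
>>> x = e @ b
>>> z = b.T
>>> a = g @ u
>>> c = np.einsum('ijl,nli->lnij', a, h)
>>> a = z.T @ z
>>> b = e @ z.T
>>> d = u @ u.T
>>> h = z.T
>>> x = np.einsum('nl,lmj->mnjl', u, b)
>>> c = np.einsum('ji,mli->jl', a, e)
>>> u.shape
(5, 13)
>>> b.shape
(13, 7, 13)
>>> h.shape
(37, 13)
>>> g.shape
(7, 37, 5)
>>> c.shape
(37, 7)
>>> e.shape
(13, 7, 37)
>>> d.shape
(5, 5)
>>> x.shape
(7, 5, 13, 13)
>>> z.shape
(13, 37)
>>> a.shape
(37, 37)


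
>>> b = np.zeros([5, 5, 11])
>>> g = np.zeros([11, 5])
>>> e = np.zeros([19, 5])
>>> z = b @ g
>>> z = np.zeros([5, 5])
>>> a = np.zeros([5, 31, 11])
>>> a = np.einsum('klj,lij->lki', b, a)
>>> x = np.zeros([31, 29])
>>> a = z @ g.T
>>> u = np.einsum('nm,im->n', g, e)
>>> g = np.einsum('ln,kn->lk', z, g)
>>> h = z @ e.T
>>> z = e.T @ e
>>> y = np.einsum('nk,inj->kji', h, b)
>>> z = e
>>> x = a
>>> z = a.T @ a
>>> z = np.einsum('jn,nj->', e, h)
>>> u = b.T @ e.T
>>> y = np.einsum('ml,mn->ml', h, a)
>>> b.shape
(5, 5, 11)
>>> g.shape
(5, 11)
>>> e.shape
(19, 5)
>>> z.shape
()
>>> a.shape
(5, 11)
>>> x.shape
(5, 11)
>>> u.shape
(11, 5, 19)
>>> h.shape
(5, 19)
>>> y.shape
(5, 19)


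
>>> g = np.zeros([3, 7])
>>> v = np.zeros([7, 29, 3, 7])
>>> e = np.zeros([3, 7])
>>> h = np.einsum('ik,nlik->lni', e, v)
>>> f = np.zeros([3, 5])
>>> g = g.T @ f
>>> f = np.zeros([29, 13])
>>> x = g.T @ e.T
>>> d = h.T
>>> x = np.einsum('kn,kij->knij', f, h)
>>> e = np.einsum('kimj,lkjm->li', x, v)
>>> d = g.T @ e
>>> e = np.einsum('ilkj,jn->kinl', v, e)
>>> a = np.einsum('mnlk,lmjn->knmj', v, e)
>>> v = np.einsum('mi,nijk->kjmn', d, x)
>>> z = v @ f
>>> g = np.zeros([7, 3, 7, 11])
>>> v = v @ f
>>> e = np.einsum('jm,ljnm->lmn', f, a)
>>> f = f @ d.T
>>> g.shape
(7, 3, 7, 11)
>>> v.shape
(3, 7, 5, 13)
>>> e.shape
(7, 13, 7)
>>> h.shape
(29, 7, 3)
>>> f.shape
(29, 5)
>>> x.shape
(29, 13, 7, 3)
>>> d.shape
(5, 13)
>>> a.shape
(7, 29, 7, 13)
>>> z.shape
(3, 7, 5, 13)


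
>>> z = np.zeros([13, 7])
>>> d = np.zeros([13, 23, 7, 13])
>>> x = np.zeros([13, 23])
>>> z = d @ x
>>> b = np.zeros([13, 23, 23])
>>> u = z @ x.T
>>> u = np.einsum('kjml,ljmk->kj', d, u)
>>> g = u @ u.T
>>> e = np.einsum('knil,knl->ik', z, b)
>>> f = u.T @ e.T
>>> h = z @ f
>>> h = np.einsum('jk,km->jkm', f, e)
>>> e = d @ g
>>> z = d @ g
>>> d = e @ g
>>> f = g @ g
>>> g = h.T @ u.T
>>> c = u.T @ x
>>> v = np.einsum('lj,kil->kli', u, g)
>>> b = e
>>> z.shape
(13, 23, 7, 13)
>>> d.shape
(13, 23, 7, 13)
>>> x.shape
(13, 23)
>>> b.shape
(13, 23, 7, 13)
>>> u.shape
(13, 23)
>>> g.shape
(13, 7, 13)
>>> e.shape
(13, 23, 7, 13)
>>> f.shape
(13, 13)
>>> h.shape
(23, 7, 13)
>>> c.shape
(23, 23)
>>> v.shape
(13, 13, 7)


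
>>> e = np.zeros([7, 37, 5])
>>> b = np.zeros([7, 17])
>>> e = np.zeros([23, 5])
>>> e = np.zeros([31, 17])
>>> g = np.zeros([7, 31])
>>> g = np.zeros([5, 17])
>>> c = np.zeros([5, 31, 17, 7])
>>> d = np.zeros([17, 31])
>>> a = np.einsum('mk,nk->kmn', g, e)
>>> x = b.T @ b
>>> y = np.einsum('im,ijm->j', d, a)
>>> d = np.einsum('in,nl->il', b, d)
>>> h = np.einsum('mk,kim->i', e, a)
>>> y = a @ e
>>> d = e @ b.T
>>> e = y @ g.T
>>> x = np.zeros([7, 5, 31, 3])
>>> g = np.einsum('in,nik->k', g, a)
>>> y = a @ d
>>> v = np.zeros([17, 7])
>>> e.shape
(17, 5, 5)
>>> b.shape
(7, 17)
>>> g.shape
(31,)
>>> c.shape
(5, 31, 17, 7)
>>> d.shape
(31, 7)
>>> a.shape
(17, 5, 31)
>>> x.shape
(7, 5, 31, 3)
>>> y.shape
(17, 5, 7)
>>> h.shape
(5,)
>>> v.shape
(17, 7)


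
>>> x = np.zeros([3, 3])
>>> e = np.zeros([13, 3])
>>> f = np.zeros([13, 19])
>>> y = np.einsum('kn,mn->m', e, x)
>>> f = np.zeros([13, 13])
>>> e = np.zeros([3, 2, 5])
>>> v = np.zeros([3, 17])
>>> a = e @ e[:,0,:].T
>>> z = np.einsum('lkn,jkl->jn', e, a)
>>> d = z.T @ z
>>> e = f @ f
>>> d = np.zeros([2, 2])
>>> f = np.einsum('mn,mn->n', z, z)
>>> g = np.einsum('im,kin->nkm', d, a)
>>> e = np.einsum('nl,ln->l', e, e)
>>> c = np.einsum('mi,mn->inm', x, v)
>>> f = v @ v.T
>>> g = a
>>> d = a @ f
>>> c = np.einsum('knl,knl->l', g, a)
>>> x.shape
(3, 3)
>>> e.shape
(13,)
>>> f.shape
(3, 3)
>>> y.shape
(3,)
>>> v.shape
(3, 17)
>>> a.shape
(3, 2, 3)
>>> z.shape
(3, 5)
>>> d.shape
(3, 2, 3)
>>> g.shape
(3, 2, 3)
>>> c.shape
(3,)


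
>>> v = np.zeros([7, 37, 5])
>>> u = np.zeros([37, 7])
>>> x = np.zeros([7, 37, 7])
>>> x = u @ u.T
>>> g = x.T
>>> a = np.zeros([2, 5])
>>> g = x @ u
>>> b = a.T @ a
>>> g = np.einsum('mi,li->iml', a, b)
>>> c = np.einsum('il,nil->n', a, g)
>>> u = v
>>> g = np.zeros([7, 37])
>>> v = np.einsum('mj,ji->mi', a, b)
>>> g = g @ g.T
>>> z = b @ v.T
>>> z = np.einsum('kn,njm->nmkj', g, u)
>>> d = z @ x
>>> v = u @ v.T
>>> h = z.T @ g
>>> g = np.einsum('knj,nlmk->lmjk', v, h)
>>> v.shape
(7, 37, 2)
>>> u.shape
(7, 37, 5)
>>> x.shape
(37, 37)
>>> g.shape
(7, 5, 2, 7)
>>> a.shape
(2, 5)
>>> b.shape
(5, 5)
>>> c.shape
(5,)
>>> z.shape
(7, 5, 7, 37)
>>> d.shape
(7, 5, 7, 37)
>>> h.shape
(37, 7, 5, 7)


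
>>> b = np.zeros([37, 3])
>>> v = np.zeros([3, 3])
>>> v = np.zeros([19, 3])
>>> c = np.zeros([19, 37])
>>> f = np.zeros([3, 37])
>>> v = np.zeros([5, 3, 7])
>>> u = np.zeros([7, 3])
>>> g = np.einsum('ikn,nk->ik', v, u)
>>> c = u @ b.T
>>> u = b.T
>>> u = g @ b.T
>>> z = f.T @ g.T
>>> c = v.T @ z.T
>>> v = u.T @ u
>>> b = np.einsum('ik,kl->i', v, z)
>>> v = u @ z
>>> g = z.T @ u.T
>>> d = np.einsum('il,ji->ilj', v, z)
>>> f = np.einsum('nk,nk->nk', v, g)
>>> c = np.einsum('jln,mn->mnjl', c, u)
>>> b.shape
(37,)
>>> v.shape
(5, 5)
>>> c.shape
(5, 37, 7, 3)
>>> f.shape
(5, 5)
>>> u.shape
(5, 37)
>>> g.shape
(5, 5)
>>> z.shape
(37, 5)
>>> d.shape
(5, 5, 37)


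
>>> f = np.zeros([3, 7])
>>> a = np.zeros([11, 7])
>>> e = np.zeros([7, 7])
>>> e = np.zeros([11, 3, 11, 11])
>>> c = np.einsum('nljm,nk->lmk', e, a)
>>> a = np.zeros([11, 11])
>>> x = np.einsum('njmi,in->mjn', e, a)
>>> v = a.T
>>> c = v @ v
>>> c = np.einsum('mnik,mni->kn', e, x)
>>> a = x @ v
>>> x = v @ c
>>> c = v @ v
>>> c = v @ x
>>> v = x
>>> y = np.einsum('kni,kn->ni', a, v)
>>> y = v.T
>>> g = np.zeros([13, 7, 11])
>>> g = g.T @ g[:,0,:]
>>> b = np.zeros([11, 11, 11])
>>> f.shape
(3, 7)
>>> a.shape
(11, 3, 11)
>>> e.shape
(11, 3, 11, 11)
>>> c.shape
(11, 3)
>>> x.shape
(11, 3)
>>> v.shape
(11, 3)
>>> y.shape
(3, 11)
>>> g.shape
(11, 7, 11)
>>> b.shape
(11, 11, 11)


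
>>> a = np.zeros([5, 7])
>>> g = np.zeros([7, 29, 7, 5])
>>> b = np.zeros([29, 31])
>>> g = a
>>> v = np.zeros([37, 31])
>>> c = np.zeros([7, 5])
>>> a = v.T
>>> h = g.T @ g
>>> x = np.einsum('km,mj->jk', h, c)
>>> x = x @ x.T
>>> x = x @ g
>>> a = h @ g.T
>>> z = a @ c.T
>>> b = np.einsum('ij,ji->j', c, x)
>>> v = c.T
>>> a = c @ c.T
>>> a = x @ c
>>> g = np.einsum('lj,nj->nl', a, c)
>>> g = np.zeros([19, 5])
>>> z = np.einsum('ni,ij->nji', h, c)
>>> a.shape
(5, 5)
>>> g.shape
(19, 5)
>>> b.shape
(5,)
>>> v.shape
(5, 7)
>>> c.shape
(7, 5)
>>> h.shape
(7, 7)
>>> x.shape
(5, 7)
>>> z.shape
(7, 5, 7)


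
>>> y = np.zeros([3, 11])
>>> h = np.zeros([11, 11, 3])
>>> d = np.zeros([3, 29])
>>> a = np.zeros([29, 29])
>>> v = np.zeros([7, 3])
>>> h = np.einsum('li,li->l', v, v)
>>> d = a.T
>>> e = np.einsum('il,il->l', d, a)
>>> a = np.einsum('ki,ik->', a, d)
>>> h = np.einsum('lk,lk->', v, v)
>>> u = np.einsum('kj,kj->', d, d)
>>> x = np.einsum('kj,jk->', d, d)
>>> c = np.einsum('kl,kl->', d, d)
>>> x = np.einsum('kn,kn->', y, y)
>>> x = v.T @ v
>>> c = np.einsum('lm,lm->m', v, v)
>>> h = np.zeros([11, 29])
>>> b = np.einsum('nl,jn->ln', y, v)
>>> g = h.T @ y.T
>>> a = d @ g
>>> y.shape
(3, 11)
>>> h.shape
(11, 29)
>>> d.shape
(29, 29)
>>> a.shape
(29, 3)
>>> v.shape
(7, 3)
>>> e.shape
(29,)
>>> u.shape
()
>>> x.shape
(3, 3)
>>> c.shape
(3,)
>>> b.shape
(11, 3)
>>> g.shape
(29, 3)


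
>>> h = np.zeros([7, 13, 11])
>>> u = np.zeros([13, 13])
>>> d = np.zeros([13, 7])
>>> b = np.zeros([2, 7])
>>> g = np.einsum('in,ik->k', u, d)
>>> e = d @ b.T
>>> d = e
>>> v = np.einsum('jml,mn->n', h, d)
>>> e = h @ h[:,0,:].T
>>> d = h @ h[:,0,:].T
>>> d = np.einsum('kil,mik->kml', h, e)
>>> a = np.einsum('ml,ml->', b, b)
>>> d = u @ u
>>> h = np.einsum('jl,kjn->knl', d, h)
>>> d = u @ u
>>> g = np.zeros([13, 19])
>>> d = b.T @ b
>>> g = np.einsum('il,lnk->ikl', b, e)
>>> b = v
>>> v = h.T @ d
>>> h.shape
(7, 11, 13)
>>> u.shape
(13, 13)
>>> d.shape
(7, 7)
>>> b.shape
(2,)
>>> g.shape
(2, 7, 7)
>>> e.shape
(7, 13, 7)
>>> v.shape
(13, 11, 7)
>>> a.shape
()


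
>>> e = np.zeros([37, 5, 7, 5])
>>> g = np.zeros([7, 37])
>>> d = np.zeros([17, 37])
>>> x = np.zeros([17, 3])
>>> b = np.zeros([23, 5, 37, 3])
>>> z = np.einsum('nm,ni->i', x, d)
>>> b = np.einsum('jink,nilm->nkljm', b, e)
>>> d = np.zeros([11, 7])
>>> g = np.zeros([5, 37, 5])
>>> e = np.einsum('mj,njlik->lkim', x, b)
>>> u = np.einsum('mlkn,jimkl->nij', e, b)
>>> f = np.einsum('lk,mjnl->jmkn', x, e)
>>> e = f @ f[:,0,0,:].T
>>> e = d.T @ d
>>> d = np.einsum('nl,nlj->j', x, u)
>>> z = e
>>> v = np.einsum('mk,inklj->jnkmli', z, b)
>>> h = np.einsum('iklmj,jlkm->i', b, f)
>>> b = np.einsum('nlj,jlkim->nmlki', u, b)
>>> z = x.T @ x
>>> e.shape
(7, 7)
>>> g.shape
(5, 37, 5)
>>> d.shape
(37,)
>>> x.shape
(17, 3)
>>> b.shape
(17, 5, 3, 7, 23)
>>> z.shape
(3, 3)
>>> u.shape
(17, 3, 37)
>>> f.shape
(5, 7, 3, 23)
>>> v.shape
(5, 3, 7, 7, 23, 37)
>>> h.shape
(37,)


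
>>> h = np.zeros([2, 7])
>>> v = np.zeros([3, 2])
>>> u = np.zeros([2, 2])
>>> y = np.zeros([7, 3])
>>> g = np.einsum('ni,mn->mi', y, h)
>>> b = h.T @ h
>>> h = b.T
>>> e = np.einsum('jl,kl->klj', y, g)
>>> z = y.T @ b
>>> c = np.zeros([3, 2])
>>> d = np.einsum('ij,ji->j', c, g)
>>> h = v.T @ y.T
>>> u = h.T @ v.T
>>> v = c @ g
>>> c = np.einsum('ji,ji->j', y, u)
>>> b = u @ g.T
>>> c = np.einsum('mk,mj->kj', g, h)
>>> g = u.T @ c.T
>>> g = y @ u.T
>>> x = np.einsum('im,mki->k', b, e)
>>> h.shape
(2, 7)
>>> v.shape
(3, 3)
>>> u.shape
(7, 3)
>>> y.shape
(7, 3)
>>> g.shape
(7, 7)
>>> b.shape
(7, 2)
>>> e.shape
(2, 3, 7)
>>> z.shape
(3, 7)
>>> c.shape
(3, 7)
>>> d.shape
(2,)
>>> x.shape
(3,)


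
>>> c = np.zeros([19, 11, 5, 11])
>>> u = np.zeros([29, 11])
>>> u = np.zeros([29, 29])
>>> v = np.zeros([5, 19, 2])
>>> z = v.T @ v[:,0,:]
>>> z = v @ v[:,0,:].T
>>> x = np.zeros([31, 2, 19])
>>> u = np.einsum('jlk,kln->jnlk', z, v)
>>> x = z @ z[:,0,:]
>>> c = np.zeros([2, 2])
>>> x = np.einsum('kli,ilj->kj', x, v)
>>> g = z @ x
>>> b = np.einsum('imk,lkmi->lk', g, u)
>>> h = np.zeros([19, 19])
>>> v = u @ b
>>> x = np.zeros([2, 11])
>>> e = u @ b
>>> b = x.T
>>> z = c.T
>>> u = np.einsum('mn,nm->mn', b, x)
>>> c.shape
(2, 2)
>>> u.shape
(11, 2)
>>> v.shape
(5, 2, 19, 2)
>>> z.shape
(2, 2)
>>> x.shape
(2, 11)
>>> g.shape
(5, 19, 2)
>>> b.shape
(11, 2)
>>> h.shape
(19, 19)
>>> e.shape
(5, 2, 19, 2)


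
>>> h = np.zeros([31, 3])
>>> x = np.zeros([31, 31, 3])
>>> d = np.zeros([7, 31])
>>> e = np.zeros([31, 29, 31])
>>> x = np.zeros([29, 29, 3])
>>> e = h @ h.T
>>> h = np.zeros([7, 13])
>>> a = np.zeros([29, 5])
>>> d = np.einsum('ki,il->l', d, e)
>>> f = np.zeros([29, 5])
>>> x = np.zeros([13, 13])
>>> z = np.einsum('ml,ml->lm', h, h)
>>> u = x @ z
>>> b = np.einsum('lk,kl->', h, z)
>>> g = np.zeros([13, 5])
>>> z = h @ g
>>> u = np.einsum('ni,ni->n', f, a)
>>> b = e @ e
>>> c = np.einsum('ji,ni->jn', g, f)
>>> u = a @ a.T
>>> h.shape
(7, 13)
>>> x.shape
(13, 13)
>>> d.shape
(31,)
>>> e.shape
(31, 31)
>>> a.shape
(29, 5)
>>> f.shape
(29, 5)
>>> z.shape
(7, 5)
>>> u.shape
(29, 29)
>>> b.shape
(31, 31)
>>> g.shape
(13, 5)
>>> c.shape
(13, 29)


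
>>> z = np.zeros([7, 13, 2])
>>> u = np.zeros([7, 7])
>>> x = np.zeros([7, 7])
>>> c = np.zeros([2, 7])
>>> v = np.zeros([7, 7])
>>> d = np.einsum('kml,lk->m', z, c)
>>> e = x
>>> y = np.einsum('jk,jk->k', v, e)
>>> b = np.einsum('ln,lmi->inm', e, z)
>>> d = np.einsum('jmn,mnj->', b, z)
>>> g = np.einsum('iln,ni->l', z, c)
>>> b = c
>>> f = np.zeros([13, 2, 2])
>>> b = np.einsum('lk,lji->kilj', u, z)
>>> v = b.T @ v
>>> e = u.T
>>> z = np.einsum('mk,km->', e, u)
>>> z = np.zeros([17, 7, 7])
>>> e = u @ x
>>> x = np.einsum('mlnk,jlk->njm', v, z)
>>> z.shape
(17, 7, 7)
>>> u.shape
(7, 7)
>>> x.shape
(2, 17, 13)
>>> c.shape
(2, 7)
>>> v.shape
(13, 7, 2, 7)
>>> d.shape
()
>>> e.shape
(7, 7)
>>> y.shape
(7,)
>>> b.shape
(7, 2, 7, 13)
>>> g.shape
(13,)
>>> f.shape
(13, 2, 2)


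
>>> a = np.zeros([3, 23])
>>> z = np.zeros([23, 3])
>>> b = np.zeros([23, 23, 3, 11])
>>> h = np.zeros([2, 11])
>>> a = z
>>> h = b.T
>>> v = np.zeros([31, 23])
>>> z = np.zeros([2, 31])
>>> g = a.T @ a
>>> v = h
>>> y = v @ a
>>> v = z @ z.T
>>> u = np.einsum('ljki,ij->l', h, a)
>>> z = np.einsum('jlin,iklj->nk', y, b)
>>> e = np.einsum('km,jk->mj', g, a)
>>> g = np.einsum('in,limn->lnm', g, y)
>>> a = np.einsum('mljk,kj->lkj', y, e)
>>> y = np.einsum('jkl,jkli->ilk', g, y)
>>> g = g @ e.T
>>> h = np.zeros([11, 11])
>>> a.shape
(3, 3, 23)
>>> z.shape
(3, 23)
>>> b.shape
(23, 23, 3, 11)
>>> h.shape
(11, 11)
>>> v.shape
(2, 2)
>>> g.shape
(11, 3, 3)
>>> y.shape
(3, 23, 3)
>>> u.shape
(11,)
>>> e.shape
(3, 23)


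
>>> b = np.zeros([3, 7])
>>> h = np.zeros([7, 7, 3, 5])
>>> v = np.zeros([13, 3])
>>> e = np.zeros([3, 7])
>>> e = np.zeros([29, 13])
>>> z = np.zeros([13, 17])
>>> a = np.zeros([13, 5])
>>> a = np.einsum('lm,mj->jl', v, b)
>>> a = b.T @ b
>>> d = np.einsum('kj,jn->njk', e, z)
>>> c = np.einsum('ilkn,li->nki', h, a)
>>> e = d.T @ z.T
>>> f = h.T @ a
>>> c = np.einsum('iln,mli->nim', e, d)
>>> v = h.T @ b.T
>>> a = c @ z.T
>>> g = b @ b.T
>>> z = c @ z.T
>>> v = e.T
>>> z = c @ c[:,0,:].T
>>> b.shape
(3, 7)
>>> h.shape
(7, 7, 3, 5)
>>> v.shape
(13, 13, 29)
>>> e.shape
(29, 13, 13)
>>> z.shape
(13, 29, 13)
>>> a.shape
(13, 29, 13)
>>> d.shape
(17, 13, 29)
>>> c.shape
(13, 29, 17)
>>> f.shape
(5, 3, 7, 7)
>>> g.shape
(3, 3)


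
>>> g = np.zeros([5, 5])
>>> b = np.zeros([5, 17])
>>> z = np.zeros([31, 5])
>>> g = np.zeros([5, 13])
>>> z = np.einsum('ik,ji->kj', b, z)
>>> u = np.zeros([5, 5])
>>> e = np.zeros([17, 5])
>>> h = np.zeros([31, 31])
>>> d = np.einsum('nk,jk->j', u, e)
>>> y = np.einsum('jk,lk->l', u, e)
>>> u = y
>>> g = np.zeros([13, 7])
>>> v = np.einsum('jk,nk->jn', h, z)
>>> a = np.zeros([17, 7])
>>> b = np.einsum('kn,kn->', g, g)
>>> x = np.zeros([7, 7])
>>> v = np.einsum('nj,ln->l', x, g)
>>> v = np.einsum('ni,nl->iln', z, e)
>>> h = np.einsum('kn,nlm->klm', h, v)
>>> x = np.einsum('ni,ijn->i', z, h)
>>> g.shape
(13, 7)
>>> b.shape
()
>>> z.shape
(17, 31)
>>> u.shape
(17,)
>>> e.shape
(17, 5)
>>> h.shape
(31, 5, 17)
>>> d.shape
(17,)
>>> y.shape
(17,)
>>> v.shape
(31, 5, 17)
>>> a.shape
(17, 7)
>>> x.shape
(31,)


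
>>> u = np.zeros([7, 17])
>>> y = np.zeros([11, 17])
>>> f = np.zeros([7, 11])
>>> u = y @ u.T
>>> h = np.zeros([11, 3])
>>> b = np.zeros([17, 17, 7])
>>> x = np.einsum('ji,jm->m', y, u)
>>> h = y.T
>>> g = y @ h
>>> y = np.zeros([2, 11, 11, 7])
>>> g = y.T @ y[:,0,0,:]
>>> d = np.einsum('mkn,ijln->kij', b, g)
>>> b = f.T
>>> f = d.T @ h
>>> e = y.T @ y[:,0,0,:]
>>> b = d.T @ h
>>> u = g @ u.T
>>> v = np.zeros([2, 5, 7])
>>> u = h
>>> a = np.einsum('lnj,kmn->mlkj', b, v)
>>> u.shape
(17, 11)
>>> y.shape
(2, 11, 11, 7)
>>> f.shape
(11, 7, 11)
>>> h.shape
(17, 11)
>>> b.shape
(11, 7, 11)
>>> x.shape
(7,)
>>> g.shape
(7, 11, 11, 7)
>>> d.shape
(17, 7, 11)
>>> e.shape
(7, 11, 11, 7)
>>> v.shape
(2, 5, 7)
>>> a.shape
(5, 11, 2, 11)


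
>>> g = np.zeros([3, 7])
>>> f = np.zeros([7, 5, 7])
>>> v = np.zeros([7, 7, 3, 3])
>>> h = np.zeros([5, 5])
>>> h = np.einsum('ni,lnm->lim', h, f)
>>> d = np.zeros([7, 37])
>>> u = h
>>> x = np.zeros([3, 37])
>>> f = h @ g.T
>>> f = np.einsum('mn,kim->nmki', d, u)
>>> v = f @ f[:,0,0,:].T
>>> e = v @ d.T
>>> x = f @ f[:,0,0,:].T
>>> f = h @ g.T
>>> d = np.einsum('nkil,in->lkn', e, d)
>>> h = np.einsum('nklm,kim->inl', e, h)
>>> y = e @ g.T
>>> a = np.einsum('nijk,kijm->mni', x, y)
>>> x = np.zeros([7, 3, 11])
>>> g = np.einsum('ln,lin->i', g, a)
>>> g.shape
(37,)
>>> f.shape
(7, 5, 3)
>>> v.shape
(37, 7, 7, 37)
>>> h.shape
(5, 37, 7)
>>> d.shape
(7, 7, 37)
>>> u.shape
(7, 5, 7)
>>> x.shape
(7, 3, 11)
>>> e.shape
(37, 7, 7, 7)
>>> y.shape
(37, 7, 7, 3)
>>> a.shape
(3, 37, 7)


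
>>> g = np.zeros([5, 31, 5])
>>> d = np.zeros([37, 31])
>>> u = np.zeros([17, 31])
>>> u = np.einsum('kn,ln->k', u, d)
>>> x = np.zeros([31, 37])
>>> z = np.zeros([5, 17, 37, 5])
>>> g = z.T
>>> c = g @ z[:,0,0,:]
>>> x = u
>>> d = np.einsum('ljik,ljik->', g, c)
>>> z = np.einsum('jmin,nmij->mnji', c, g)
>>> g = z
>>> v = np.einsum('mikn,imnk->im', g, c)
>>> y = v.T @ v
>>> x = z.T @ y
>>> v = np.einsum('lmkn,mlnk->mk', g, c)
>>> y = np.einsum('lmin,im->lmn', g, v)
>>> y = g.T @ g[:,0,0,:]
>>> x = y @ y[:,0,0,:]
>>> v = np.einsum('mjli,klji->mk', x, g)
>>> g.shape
(37, 5, 5, 17)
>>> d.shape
()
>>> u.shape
(17,)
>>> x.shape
(17, 5, 5, 17)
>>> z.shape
(37, 5, 5, 17)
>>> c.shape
(5, 37, 17, 5)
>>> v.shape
(17, 37)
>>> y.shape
(17, 5, 5, 17)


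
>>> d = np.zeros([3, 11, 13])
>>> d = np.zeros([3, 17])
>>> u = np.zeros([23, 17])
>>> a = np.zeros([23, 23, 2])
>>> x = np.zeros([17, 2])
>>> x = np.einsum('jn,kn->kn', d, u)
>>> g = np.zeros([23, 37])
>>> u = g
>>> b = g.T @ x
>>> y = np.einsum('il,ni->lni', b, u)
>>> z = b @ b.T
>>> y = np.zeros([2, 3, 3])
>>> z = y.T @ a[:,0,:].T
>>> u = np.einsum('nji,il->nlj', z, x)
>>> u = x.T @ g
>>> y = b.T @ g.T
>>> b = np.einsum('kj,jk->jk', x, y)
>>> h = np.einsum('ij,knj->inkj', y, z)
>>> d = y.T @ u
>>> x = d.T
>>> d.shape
(23, 37)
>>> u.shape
(17, 37)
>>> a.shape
(23, 23, 2)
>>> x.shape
(37, 23)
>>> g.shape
(23, 37)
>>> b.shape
(17, 23)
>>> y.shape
(17, 23)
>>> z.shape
(3, 3, 23)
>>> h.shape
(17, 3, 3, 23)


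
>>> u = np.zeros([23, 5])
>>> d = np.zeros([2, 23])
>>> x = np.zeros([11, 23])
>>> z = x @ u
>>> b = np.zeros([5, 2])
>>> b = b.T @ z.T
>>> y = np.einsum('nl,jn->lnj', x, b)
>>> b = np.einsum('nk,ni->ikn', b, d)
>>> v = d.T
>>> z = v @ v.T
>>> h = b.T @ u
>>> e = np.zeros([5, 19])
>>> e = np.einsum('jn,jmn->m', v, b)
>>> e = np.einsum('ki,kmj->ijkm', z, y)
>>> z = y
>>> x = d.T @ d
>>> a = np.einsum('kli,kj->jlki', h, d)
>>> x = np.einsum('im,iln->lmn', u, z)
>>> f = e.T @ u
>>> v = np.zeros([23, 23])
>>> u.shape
(23, 5)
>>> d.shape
(2, 23)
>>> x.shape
(11, 5, 2)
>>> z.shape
(23, 11, 2)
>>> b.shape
(23, 11, 2)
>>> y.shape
(23, 11, 2)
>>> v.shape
(23, 23)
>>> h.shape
(2, 11, 5)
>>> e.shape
(23, 2, 23, 11)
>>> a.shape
(23, 11, 2, 5)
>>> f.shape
(11, 23, 2, 5)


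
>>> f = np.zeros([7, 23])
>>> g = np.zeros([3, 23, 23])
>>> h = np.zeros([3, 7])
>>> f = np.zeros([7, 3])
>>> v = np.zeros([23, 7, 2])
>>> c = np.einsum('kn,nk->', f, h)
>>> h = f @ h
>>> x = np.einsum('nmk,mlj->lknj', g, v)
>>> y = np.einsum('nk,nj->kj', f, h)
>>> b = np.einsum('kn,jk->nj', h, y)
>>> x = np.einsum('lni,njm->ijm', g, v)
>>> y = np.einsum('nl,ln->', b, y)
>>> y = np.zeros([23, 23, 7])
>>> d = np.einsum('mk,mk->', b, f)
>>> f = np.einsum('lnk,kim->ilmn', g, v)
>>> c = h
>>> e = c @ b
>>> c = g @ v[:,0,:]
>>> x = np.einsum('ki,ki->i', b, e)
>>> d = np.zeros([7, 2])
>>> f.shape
(7, 3, 2, 23)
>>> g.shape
(3, 23, 23)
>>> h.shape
(7, 7)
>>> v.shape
(23, 7, 2)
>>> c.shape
(3, 23, 2)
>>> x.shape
(3,)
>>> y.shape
(23, 23, 7)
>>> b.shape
(7, 3)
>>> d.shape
(7, 2)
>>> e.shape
(7, 3)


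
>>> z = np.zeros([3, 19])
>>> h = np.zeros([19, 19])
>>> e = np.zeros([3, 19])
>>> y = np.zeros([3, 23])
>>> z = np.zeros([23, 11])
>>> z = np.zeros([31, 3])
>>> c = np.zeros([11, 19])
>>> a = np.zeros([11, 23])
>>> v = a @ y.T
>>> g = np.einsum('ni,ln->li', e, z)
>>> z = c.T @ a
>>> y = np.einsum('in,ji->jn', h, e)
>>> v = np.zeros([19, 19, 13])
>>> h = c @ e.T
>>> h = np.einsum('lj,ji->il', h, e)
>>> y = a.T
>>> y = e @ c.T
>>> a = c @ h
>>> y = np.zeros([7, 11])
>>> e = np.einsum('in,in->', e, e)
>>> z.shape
(19, 23)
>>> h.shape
(19, 11)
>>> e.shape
()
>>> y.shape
(7, 11)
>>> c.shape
(11, 19)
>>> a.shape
(11, 11)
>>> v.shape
(19, 19, 13)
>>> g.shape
(31, 19)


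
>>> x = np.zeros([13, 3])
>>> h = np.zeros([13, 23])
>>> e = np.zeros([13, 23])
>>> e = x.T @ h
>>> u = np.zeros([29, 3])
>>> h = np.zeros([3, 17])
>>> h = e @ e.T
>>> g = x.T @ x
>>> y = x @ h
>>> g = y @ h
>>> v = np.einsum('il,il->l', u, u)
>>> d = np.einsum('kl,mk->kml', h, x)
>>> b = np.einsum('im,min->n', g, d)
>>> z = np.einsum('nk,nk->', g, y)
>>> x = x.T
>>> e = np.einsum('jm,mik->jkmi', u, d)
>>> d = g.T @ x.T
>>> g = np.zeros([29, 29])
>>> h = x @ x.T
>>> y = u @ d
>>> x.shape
(3, 13)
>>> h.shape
(3, 3)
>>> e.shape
(29, 3, 3, 13)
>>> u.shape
(29, 3)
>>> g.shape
(29, 29)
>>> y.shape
(29, 3)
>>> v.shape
(3,)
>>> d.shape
(3, 3)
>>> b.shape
(3,)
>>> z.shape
()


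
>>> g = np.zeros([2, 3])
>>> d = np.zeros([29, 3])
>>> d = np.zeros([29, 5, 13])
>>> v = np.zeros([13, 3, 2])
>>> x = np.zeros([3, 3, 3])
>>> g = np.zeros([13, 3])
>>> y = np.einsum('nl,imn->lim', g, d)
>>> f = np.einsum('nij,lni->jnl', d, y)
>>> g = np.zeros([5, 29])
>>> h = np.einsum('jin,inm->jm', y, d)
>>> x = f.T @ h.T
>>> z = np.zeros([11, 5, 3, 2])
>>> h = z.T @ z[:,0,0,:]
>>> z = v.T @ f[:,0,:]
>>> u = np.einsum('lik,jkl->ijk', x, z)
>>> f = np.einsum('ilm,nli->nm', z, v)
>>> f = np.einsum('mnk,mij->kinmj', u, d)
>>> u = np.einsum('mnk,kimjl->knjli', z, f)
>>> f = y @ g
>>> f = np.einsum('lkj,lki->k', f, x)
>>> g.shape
(5, 29)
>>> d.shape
(29, 5, 13)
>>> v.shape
(13, 3, 2)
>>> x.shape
(3, 29, 3)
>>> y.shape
(3, 29, 5)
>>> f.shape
(29,)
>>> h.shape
(2, 3, 5, 2)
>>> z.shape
(2, 3, 3)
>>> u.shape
(3, 3, 29, 13, 5)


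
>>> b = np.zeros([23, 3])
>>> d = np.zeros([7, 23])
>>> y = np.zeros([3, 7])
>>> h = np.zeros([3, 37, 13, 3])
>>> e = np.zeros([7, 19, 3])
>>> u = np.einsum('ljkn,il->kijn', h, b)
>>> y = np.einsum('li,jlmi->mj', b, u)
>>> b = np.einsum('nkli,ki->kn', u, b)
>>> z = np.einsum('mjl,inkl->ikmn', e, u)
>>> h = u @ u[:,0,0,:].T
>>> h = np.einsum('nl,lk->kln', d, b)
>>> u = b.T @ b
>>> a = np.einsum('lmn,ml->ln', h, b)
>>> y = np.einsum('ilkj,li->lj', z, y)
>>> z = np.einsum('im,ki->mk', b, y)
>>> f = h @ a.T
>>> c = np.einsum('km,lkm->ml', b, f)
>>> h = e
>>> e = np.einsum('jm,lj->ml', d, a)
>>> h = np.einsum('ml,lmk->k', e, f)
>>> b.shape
(23, 13)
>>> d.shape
(7, 23)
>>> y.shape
(37, 23)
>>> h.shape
(13,)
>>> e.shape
(23, 13)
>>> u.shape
(13, 13)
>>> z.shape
(13, 37)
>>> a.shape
(13, 7)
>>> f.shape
(13, 23, 13)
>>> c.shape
(13, 13)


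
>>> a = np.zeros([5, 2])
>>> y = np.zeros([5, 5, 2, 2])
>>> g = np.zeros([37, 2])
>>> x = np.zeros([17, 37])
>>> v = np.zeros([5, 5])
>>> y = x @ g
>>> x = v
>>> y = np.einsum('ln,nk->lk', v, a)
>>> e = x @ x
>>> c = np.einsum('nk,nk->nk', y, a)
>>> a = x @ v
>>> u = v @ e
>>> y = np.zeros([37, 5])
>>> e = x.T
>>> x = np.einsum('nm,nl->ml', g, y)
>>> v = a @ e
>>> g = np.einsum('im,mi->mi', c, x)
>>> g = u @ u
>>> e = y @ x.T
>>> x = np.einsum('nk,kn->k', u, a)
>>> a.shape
(5, 5)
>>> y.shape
(37, 5)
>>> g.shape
(5, 5)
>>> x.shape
(5,)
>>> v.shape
(5, 5)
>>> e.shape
(37, 2)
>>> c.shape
(5, 2)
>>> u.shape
(5, 5)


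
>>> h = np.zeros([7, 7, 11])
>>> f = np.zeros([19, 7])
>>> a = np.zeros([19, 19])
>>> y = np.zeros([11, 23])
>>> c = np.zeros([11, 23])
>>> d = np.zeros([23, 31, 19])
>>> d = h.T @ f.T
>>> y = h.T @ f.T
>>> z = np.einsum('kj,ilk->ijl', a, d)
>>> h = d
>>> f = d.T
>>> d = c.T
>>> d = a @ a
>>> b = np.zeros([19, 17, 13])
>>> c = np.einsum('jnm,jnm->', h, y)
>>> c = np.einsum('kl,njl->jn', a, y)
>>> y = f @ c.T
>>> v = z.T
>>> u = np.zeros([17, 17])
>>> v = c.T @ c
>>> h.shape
(11, 7, 19)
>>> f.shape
(19, 7, 11)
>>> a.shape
(19, 19)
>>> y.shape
(19, 7, 7)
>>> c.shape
(7, 11)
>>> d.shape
(19, 19)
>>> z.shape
(11, 19, 7)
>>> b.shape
(19, 17, 13)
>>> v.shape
(11, 11)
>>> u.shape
(17, 17)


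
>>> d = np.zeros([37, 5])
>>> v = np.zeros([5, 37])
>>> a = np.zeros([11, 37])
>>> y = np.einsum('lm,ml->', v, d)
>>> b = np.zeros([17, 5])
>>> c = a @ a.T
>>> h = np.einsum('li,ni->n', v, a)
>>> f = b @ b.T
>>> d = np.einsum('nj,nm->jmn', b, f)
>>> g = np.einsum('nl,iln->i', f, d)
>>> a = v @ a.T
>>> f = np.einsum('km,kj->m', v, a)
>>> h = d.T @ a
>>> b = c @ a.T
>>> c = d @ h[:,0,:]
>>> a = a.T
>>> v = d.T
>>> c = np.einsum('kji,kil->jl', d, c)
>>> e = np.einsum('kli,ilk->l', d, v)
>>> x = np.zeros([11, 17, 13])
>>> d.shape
(5, 17, 17)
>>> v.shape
(17, 17, 5)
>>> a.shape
(11, 5)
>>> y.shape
()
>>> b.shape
(11, 5)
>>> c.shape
(17, 11)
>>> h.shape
(17, 17, 11)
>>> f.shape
(37,)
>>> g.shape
(5,)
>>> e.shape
(17,)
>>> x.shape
(11, 17, 13)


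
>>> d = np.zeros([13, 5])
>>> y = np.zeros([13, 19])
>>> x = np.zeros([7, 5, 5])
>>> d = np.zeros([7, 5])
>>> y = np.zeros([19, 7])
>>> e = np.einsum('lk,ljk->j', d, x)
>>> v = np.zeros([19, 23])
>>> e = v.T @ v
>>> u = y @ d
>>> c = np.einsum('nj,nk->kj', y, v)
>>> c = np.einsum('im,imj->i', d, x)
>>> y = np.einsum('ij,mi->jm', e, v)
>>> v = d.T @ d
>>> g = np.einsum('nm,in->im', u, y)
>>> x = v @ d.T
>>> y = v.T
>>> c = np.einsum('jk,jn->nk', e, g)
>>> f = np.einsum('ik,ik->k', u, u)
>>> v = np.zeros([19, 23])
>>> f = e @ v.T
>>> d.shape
(7, 5)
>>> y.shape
(5, 5)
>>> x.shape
(5, 7)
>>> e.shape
(23, 23)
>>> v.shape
(19, 23)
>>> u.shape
(19, 5)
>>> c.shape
(5, 23)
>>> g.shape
(23, 5)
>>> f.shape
(23, 19)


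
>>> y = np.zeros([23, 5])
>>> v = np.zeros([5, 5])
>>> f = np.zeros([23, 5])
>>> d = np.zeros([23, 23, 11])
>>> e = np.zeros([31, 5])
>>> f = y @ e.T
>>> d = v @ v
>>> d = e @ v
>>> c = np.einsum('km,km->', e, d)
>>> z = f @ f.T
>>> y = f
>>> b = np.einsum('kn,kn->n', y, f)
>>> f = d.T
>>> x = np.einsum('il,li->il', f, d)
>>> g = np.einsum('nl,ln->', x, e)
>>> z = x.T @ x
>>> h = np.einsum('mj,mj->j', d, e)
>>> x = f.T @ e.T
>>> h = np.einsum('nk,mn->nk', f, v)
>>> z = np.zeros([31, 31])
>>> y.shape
(23, 31)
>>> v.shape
(5, 5)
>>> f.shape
(5, 31)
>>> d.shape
(31, 5)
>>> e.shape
(31, 5)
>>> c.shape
()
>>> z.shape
(31, 31)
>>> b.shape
(31,)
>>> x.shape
(31, 31)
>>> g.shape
()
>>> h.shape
(5, 31)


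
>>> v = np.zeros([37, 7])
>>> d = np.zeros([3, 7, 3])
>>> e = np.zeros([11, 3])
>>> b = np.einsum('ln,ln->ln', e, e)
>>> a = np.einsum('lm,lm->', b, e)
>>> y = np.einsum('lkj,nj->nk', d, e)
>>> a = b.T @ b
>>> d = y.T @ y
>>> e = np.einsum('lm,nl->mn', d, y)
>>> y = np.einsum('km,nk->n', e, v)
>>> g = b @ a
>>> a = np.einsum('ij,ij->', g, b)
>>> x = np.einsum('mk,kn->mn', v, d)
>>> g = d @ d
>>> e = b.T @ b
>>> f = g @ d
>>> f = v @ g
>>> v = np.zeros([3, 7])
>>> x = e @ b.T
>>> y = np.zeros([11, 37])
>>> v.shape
(3, 7)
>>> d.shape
(7, 7)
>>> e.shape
(3, 3)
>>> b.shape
(11, 3)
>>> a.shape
()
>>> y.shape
(11, 37)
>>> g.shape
(7, 7)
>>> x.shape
(3, 11)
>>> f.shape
(37, 7)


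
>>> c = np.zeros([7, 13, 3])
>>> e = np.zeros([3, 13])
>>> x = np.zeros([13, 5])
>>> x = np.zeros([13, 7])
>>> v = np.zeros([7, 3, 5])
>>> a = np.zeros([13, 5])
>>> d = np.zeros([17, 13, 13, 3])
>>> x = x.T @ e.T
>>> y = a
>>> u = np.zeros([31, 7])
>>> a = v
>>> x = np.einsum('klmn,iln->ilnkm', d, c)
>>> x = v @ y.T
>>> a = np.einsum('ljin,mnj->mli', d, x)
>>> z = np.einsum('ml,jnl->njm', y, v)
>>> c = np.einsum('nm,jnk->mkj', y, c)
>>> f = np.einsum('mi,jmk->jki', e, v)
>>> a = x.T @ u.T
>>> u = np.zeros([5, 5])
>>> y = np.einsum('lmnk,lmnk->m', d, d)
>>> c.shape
(5, 3, 7)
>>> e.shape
(3, 13)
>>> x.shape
(7, 3, 13)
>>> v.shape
(7, 3, 5)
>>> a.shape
(13, 3, 31)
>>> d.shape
(17, 13, 13, 3)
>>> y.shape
(13,)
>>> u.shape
(5, 5)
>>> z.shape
(3, 7, 13)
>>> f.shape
(7, 5, 13)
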